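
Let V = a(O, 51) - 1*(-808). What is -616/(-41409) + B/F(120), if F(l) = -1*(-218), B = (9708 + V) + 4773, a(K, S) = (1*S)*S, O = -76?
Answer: 370470649/4513581 ≈ 82.079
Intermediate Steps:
a(K, S) = S**2 (a(K, S) = S*S = S**2)
V = 3409 (V = 51**2 - 1*(-808) = 2601 + 808 = 3409)
B = 17890 (B = (9708 + 3409) + 4773 = 13117 + 4773 = 17890)
F(l) = 218
-616/(-41409) + B/F(120) = -616/(-41409) + 17890/218 = -616*(-1/41409) + 17890*(1/218) = 616/41409 + 8945/109 = 370470649/4513581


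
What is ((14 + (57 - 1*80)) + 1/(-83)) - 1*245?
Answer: -21083/83 ≈ -254.01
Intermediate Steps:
((14 + (57 - 1*80)) + 1/(-83)) - 1*245 = ((14 + (57 - 80)) - 1/83) - 245 = ((14 - 23) - 1/83) - 245 = (-9 - 1/83) - 245 = -748/83 - 245 = -21083/83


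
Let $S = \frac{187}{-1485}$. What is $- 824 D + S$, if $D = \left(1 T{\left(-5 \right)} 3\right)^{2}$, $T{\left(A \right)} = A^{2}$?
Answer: $- \frac{625725017}{135} \approx -4.635 \cdot 10^{6}$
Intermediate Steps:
$S = - \frac{17}{135}$ ($S = 187 \left(- \frac{1}{1485}\right) = - \frac{17}{135} \approx -0.12593$)
$D = 5625$ ($D = \left(1 \left(-5\right)^{2} \cdot 3\right)^{2} = \left(1 \cdot 25 \cdot 3\right)^{2} = \left(25 \cdot 3\right)^{2} = 75^{2} = 5625$)
$- 824 D + S = \left(-824\right) 5625 - \frac{17}{135} = -4635000 - \frac{17}{135} = - \frac{625725017}{135}$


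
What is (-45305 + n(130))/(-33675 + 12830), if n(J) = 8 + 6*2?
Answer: 9057/4169 ≈ 2.1725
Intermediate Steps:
n(J) = 20 (n(J) = 8 + 12 = 20)
(-45305 + n(130))/(-33675 + 12830) = (-45305 + 20)/(-33675 + 12830) = -45285/(-20845) = -45285*(-1/20845) = 9057/4169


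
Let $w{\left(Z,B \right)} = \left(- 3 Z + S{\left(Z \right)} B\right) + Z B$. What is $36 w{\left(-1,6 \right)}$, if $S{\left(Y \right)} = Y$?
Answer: $-324$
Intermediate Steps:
$w{\left(Z,B \right)} = - 3 Z + 2 B Z$ ($w{\left(Z,B \right)} = \left(- 3 Z + Z B\right) + Z B = \left(- 3 Z + B Z\right) + B Z = - 3 Z + 2 B Z$)
$36 w{\left(-1,6 \right)} = 36 \left(- (-3 + 2 \cdot 6)\right) = 36 \left(- (-3 + 12)\right) = 36 \left(\left(-1\right) 9\right) = 36 \left(-9\right) = -324$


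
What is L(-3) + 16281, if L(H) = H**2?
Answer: 16290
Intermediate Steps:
L(-3) + 16281 = (-3)**2 + 16281 = 9 + 16281 = 16290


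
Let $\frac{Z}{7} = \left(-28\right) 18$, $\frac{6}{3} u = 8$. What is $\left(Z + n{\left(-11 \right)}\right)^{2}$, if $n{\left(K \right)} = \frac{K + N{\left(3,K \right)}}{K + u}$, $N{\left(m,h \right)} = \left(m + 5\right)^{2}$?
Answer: $\frac{612513001}{49} \approx 1.25 \cdot 10^{7}$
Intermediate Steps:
$N{\left(m,h \right)} = \left(5 + m\right)^{2}$
$u = 4$ ($u = \frac{1}{2} \cdot 8 = 4$)
$Z = -3528$ ($Z = 7 \left(\left(-28\right) 18\right) = 7 \left(-504\right) = -3528$)
$n{\left(K \right)} = \frac{64 + K}{4 + K}$ ($n{\left(K \right)} = \frac{K + \left(5 + 3\right)^{2}}{K + 4} = \frac{K + 8^{2}}{4 + K} = \frac{K + 64}{4 + K} = \frac{64 + K}{4 + K}$)
$\left(Z + n{\left(-11 \right)}\right)^{2} = \left(-3528 + \frac{64 - 11}{4 - 11}\right)^{2} = \left(-3528 + \frac{1}{-7} \cdot 53\right)^{2} = \left(-3528 - \frac{53}{7}\right)^{2} = \left(- \frac{24749}{7}\right)^{2} = \frac{612513001}{49}$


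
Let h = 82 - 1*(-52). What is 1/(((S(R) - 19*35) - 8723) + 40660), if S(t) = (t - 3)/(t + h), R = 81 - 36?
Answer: 179/5597730 ≈ 3.1977e-5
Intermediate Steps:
h = 134 (h = 82 + 52 = 134)
R = 45
S(t) = (-3 + t)/(134 + t) (S(t) = (t - 3)/(t + 134) = (-3 + t)/(134 + t))
1/(((S(R) - 19*35) - 8723) + 40660) = 1/((((-3 + 45)/(134 + 45) - 19*35) - 8723) + 40660) = 1/(((42/179 - 665) - 8723) + 40660) = 1/((-118993/179 - 8723) + 40660) = 1/(-1680410/179 + 40660) = 1/(5597730/179) = 179/5597730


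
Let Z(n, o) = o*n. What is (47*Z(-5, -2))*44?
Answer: 20680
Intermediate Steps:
Z(n, o) = n*o
(47*Z(-5, -2))*44 = (47*(-5*(-2)))*44 = (47*10)*44 = 470*44 = 20680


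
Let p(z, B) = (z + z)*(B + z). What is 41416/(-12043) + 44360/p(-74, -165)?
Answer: -232684818/106496249 ≈ -2.1849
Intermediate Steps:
p(z, B) = 2*z*(B + z) (p(z, B) = (2*z)*(B + z) = 2*z*(B + z))
41416/(-12043) + 44360/p(-74, -165) = 41416/(-12043) + 44360/((2*(-74)*(-165 - 74))) = 41416*(-1/12043) + 44360/((2*(-74)*(-239))) = -41416/12043 + 44360/35372 = -41416/12043 + 44360*(1/35372) = -41416/12043 + 11090/8843 = -232684818/106496249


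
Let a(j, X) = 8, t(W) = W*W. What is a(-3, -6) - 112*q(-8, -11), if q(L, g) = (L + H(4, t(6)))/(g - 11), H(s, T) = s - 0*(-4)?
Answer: -136/11 ≈ -12.364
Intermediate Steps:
t(W) = W²
H(s, T) = s (H(s, T) = s - 1*0 = s + 0 = s)
q(L, g) = (4 + L)/(-11 + g) (q(L, g) = (L + 4)/(g - 11) = (4 + L)/(-11 + g))
a(-3, -6) - 112*q(-8, -11) = 8 - 112*(4 - 8)/(-11 - 11) = 8 - 112*(-4)/(-22) = 8 - (-56)*(-4)/11 = 8 - 112*2/11 = 8 - 224/11 = -136/11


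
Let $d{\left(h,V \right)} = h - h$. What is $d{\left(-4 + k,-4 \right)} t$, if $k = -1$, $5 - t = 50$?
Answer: $0$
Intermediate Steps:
$t = -45$ ($t = 5 - 50 = -45$)
$d{\left(h,V \right)} = 0$
$d{\left(-4 + k,-4 \right)} t = 0 \left(-45\right) = 0$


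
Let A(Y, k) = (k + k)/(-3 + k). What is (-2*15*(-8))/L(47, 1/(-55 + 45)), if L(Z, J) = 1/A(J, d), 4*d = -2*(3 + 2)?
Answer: 2400/11 ≈ 218.18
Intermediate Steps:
d = -5/2 (d = (-2*(3 + 2))/4 = (-2*5)/4 = (¼)*(-10) = -5/2 ≈ -2.5000)
A(Y, k) = 2*k/(-3 + k) (A(Y, k) = (2*k)/(-3 + k) = 2*k/(-3 + k))
L(Z, J) = 11/10 (L(Z, J) = 1/(2*(-5/2)/(-3 - 5/2)) = 1/(2*(-5/2)/(-11/2)) = 1/(2*(-5/2)*(-2/11)) = 1/(10/11) = 11/10)
(-2*15*(-8))/L(47, 1/(-55 + 45)) = (-2*15*(-8))/(11/10) = -30*(-8)*(10/11) = 240*(10/11) = 2400/11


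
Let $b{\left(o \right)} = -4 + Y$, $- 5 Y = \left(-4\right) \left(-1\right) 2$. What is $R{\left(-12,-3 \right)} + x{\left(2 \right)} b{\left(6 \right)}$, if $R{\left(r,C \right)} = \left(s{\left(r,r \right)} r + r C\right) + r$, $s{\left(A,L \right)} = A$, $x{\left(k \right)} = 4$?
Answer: $\frac{728}{5} \approx 145.6$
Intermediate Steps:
$Y = - \frac{8}{5}$ ($Y = - \frac{\left(-4\right) \left(-1\right) 2}{5} = - \frac{4 \cdot 2}{5} = \left(- \frac{1}{5}\right) 8 = - \frac{8}{5} \approx -1.6$)
$b{\left(o \right)} = - \frac{28}{5}$ ($b{\left(o \right)} = -4 - \frac{8}{5} = - \frac{28}{5}$)
$R{\left(r,C \right)} = r + r^{2} + C r$ ($R{\left(r,C \right)} = \left(r r + r C\right) + r = \left(r^{2} + C r\right) + r = r + r^{2} + C r$)
$R{\left(-12,-3 \right)} + x{\left(2 \right)} b{\left(6 \right)} = - 12 \left(1 - 3 - 12\right) + 4 \left(- \frac{28}{5}\right) = \left(-12\right) \left(-14\right) - \frac{112}{5} = 168 - \frac{112}{5} = \frac{728}{5}$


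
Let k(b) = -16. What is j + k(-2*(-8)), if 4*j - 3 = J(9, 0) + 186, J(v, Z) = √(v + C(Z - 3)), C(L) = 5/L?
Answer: 125/4 + √66/12 ≈ 31.927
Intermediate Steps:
J(v, Z) = √(v + 5/(-3 + Z)) (J(v, Z) = √(v + 5/(Z - 3)) = √(v + 5/(-3 + Z)))
j = 189/4 + √66/12 (j = ¾ + (√((5 + 9*(-3 + 0))/(-3 + 0)) + 186)/4 = ¾ + (√((5 + 9*(-3))/(-3)) + 186)/4 = ¾ + (√(-(5 - 27)/3) + 186)/4 = ¾ + (√(-⅓*(-22)) + 186)/4 = ¾ + (√(22/3) + 186)/4 = ¾ + (√66/3 + 186)/4 = ¾ + (186 + √66/3)/4 = ¾ + (93/2 + √66/12) = 189/4 + √66/12 ≈ 47.927)
j + k(-2*(-8)) = (189/4 + √66/12) - 16 = 125/4 + √66/12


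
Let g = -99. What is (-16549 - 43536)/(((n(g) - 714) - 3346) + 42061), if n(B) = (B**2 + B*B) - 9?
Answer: -60085/57594 ≈ -1.0433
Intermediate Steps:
n(B) = -9 + 2*B**2 (n(B) = (B**2 + B**2) - 9 = 2*B**2 - 9 = -9 + 2*B**2)
(-16549 - 43536)/(((n(g) - 714) - 3346) + 42061) = (-16549 - 43536)/((((-9 + 2*(-99)**2) - 714) - 3346) + 42061) = -60085/((((-9 + 2*9801) - 714) - 3346) + 42061) = -60085/((((-9 + 19602) - 714) - 3346) + 42061) = -60085/(((19593 - 714) - 3346) + 42061) = -60085/((18879 - 3346) + 42061) = -60085/(15533 + 42061) = -60085/57594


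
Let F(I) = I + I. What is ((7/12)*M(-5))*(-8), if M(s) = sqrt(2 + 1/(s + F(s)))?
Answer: -14*sqrt(435)/45 ≈ -6.4887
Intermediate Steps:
F(I) = 2*I
M(s) = sqrt(2 + 1/(3*s)) (M(s) = sqrt(2 + 1/(s + 2*s)) = sqrt(2 + 1/(3*s)))
((7/12)*M(-5))*(-8) = ((7/12)*(sqrt(18 + 3/(-5))/3))*(-8) = ((7*(1/12))*(sqrt(18 + 3*(-1/5))/3))*(-8) = (7*(sqrt(18 - 3/5)/3)/12)*(-8) = (7*(sqrt(87/5)/3)/12)*(-8) = (7*((sqrt(435)/5)/3)/12)*(-8) = (7*(sqrt(435)/15)/12)*(-8) = (7*sqrt(435)/180)*(-8) = -14*sqrt(435)/45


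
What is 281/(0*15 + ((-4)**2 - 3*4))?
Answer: 281/4 ≈ 70.250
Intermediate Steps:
281/(0*15 + ((-4)**2 - 3*4)) = 281/(0 + (16 - 12)) = 281/(0 + 4) = 281/4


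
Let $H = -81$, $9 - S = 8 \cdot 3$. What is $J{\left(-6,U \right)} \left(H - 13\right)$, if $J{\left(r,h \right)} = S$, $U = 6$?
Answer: $1410$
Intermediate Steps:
$S = -15$ ($S = 9 - 8 \cdot 3 = 9 - 24 = -15$)
$J{\left(r,h \right)} = -15$
$J{\left(-6,U \right)} \left(H - 13\right) = - 15 \left(-81 - 13\right) = \left(-15\right) \left(-94\right) = 1410$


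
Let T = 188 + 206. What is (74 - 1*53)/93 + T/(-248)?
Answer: -169/124 ≈ -1.3629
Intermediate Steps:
T = 394
(74 - 1*53)/93 + T/(-248) = (74 - 1*53)/93 + 394/(-248) = (74 - 53)*(1/93) + 394*(-1/248) = 21*(1/93) - 197/124 = 7/31 - 197/124 = -169/124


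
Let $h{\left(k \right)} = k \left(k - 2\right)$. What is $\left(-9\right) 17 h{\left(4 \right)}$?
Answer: $-1224$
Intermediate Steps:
$h{\left(k \right)} = k \left(-2 + k\right)$
$\left(-9\right) 17 h{\left(4 \right)} = \left(-9\right) 17 \cdot 4 \left(-2 + 4\right) = - 153 \cdot 4 \cdot 2 = \left(-153\right) 8 = -1224$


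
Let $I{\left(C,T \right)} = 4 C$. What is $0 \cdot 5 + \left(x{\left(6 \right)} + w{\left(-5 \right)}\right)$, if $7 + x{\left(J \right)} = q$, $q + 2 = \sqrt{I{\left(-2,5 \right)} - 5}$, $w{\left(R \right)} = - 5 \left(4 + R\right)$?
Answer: $-4 + i \sqrt{13} \approx -4.0 + 3.6056 i$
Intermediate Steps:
$w{\left(R \right)} = -20 - 5 R$
$q = -2 + i \sqrt{13}$ ($q = -2 + \sqrt{4 \left(-2\right) - 5} = -2 + \sqrt{-8 - 5} = -2 + \sqrt{-13} = -2 + i \sqrt{13} \approx -2.0 + 3.6056 i$)
$x{\left(J \right)} = -9 + i \sqrt{13}$ ($x{\left(J \right)} = -7 - \left(2 - i \sqrt{13}\right) = -9 + i \sqrt{13}$)
$0 \cdot 5 + \left(x{\left(6 \right)} + w{\left(-5 \right)}\right) = 0 \cdot 5 - \left(4 - i \sqrt{13}\right) = 0 + \left(\left(-9 + i \sqrt{13}\right) + \left(-20 + 25\right)\right) = 0 + \left(\left(-9 + i \sqrt{13}\right) + 5\right) = 0 - \left(4 - i \sqrt{13}\right) = -4 + i \sqrt{13}$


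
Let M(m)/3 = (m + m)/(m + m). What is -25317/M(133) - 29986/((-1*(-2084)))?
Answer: -8808431/1042 ≈ -8453.4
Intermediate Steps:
M(m) = 3 (M(m) = 3*((m + m)/(m + m)) = 3*((2*m)/((2*m))) = 3*((2*m)*(1/(2*m))) = 3*1 = 3)
-25317/M(133) - 29986/((-1*(-2084))) = -25317/3 - 29986/((-1*(-2084))) = -25317*1/3 - 29986/2084 = -8439 - 29986*1/2084 = -8439 - 14993/1042 = -8808431/1042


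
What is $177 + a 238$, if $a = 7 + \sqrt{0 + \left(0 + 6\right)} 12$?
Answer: $1843 + 2856 \sqrt{6} \approx 8838.8$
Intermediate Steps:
$a = 7 + 12 \sqrt{6}$ ($a = 7 + \sqrt{0 + 6} \cdot 12 = 7 + \sqrt{6} \cdot 12 = 7 + 12 \sqrt{6} \approx 36.394$)
$177 + a 238 = 177 + \left(7 + 12 \sqrt{6}\right) 238 = 177 + \left(1666 + 2856 \sqrt{6}\right) = 1843 + 2856 \sqrt{6}$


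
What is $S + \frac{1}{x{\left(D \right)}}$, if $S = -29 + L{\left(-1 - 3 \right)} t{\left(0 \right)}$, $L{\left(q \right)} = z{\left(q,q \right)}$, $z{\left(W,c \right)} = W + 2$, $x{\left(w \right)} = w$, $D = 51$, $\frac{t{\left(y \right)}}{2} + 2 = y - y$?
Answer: $- \frac{1070}{51} \approx -20.98$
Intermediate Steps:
$t{\left(y \right)} = -4$ ($t{\left(y \right)} = -4 + 2 \left(y - y\right) = -4 + 2 \cdot 0 = -4 + 0 = -4$)
$z{\left(W,c \right)} = 2 + W$
$L{\left(q \right)} = 2 + q$
$S = -21$ ($S = -29 + \left(2 - 4\right) \left(-4\right) = -29 - -8 = -29 + 8 = -21$)
$S + \frac{1}{x{\left(D \right)}} = -21 + \frac{1}{51} = - \frac{1070}{51}$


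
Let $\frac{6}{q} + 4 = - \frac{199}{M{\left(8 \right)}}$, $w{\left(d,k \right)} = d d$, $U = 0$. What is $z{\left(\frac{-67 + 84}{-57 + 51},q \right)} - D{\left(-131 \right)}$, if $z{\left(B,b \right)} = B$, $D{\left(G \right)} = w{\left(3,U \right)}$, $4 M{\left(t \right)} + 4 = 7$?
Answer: $- \frac{71}{6} \approx -11.833$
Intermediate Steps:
$w{\left(d,k \right)} = d^{2}$
$M{\left(t \right)} = \frac{3}{4}$ ($M{\left(t \right)} = -1 + \frac{1}{4} \cdot 7 = -1 + \frac{7}{4} = \frac{3}{4}$)
$D{\left(G \right)} = 9$ ($D{\left(G \right)} = 3^{2} = 9$)
$q = - \frac{9}{404}$ ($q = \frac{6}{-4 - \frac{199}{\frac{3}{4}}} = \frac{6}{-4 - \frac{796}{3}} = \frac{6}{- \frac{808}{3}} = 6 \left(- \frac{3}{808}\right) = - \frac{9}{404} \approx -0.022277$)
$z{\left(\frac{-67 + 84}{-57 + 51},q \right)} - D{\left(-131 \right)} = \frac{-67 + 84}{-57 + 51} - 9 = \frac{17}{-6} - 9 = 17 \left(- \frac{1}{6}\right) - 9 = - \frac{17}{6} - 9 = - \frac{71}{6}$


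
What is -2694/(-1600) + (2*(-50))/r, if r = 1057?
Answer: 1343779/845600 ≈ 1.5891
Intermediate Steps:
-2694/(-1600) + (2*(-50))/r = -2694/(-1600) + (2*(-50))/1057 = -2694*(-1/1600) - 100*1/1057 = 1347/800 - 100/1057 = 1343779/845600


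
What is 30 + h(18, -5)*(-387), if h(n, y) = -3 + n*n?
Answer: -124197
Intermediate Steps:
h(n, y) = -3 + n**2
30 + h(18, -5)*(-387) = 30 + (-3 + 18**2)*(-387) = 30 + (-3 + 324)*(-387) = 30 + 321*(-387) = 30 - 124227 = -124197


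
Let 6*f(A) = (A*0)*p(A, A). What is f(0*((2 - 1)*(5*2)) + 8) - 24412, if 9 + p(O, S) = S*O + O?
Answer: -24412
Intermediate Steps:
p(O, S) = -9 + O + O*S (p(O, S) = -9 + (S*O + O) = -9 + (O*S + O) = -9 + (O + O*S) = -9 + O + O*S)
f(A) = 0 (f(A) = ((A*0)*(-9 + A + A*A))/6 = (0*(-9 + A + A**2))/6 = (1/6)*0 = 0)
f(0*((2 - 1)*(5*2)) + 8) - 24412 = 0 - 24412 = -24412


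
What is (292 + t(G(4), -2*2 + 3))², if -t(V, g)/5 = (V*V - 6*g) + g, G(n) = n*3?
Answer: 205209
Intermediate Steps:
G(n) = 3*n
t(V, g) = -5*V² + 25*g (t(V, g) = -5*((V*V - 6*g) + g) = -5*((V² - 6*g) + g) = -5*(V² - 5*g) = -5*V² + 25*g)
(292 + t(G(4), -2*2 + 3))² = (292 + (-5*(3*4)² + 25*(-2*2 + 3)))² = (292 + (-5*12² + 25*(-4 + 3)))² = (292 + (-5*144 + 25*(-1)))² = (292 + (-720 - 25))² = (292 - 745)² = (-453)² = 205209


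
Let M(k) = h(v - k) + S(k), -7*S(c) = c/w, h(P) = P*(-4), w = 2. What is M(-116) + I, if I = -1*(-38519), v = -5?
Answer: 266583/7 ≈ 38083.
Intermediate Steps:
h(P) = -4*P
I = 38519
S(c) = -c/14 (S(c) = -c/(7*2) = -c/14)
M(k) = 20 + 55*k/14 (M(k) = -4*(-5 - k) - k/14 = (20 + 4*k) - k/14 = 20 + 55*k/14)
M(-116) + I = (20 + (55/14)*(-116)) + 38519 = (20 - 3190/7) + 38519 = -3050/7 + 38519 = 266583/7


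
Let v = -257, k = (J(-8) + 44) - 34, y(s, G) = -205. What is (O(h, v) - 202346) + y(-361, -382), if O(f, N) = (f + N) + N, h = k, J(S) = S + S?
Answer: -203071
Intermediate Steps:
J(S) = 2*S
k = -6 (k = (2*(-8) + 44) - 34 = (-16 + 44) - 34 = 28 - 34 = -6)
h = -6
O(f, N) = f + 2*N (O(f, N) = (N + f) + N = f + 2*N)
(O(h, v) - 202346) + y(-361, -382) = ((-6 + 2*(-257)) - 202346) - 205 = ((-6 - 514) - 202346) - 205 = (-520 - 202346) - 205 = -202866 - 205 = -203071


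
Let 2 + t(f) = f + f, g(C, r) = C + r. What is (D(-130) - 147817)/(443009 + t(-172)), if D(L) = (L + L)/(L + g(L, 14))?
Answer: -18181361/54447549 ≈ -0.33392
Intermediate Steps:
t(f) = -2 + 2*f (t(f) = -2 + (f + f) = -2 + 2*f)
D(L) = 2*L/(14 + 2*L) (D(L) = (L + L)/(L + (L + 14)) = (2*L)/(L + (14 + L)) = (2*L)/(14 + 2*L) = 2*L/(14 + 2*L))
(D(-130) - 147817)/(443009 + t(-172)) = (-130/(7 - 130) - 147817)/(443009 + (-2 + 2*(-172))) = (-130/(-123) - 147817)/(443009 + (-2 - 344)) = (-130*(-1/123) - 147817)/(443009 - 346) = (130/123 - 147817)/442663 = -18181361/123*1/442663 = -18181361/54447549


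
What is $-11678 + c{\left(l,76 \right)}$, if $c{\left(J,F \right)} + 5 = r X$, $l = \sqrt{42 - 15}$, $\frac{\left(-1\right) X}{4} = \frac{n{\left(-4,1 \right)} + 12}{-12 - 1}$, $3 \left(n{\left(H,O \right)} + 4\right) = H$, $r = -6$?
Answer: $- \frac{152039}{13} \approx -11695.0$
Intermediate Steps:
$n{\left(H,O \right)} = -4 + \frac{H}{3}$
$X = \frac{80}{39}$ ($X = - 4 \frac{\left(-4 + \frac{1}{3} \left(-4\right)\right) + 12}{-12 - 1} = - 4 \frac{\left(-4 - \frac{4}{3}\right) + 12}{-13} = - 4 \left(- \frac{16}{3} + 12\right) \left(- \frac{1}{13}\right) = - 4 \cdot \frac{20}{3} \left(- \frac{1}{13}\right) = \left(-4\right) \left(- \frac{20}{39}\right) = \frac{80}{39} \approx 2.0513$)
$l = 3 \sqrt{3}$ ($l = \sqrt{27} = 3 \sqrt{3} \approx 5.1962$)
$c{\left(J,F \right)} = - \frac{225}{13}$ ($c{\left(J,F \right)} = -5 - \frac{160}{13} = - \frac{225}{13}$)
$-11678 + c{\left(l,76 \right)} = -11678 - \frac{225}{13} = - \frac{152039}{13}$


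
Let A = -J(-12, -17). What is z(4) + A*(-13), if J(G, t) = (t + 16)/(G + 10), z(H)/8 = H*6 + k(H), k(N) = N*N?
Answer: 653/2 ≈ 326.50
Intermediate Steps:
k(N) = N**2
z(H) = 8*H**2 + 48*H (z(H) = 8*(H*6 + H**2) = 8*(6*H + H**2) = 8*(H**2 + 6*H) = 8*H**2 + 48*H)
J(G, t) = (16 + t)/(10 + G)
A = -1/2 (A = -(16 - 17)/(10 - 12) = -(-1)/(-2) = -(-1)*(-1)/2 = -1*1/2 = -1/2 ≈ -0.50000)
z(4) + A*(-13) = 8*4*(6 + 4) - 1/2*(-13) = 8*4*10 + 13/2 = 320 + 13/2 = 653/2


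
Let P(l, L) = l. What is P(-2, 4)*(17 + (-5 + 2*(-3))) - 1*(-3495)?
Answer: 3483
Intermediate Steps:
P(-2, 4)*(17 + (-5 + 2*(-3))) - 1*(-3495) = -2*(17 + (-5 + 2*(-3))) - 1*(-3495) = -2*(17 + (-5 - 6)) + 3495 = -2*(17 - 11) + 3495 = -2*6 + 3495 = -12 + 3495 = 3483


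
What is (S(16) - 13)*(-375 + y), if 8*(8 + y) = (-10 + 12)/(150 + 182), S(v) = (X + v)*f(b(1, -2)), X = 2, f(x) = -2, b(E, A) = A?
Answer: 24922527/1328 ≈ 18767.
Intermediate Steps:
S(v) = -4 - 2*v (S(v) = (2 + v)*(-2) = -4 - 2*v)
y = -10623/1328 (y = -8 + ((-10 + 12)/(150 + 182))/8 = -8 + (2/332)/8 = -8 + (2*(1/332))/8 = -8 + (⅛)*(1/166) = -8 + 1/1328 = -10623/1328 ≈ -7.9992)
(S(16) - 13)*(-375 + y) = ((-4 - 2*16) - 13)*(-375 - 10623/1328) = ((-4 - 32) - 13)*(-508623/1328) = (-36 - 13)*(-508623/1328) = -49*(-508623/1328) = 24922527/1328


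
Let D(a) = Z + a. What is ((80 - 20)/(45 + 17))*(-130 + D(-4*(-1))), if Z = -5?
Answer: -3930/31 ≈ -126.77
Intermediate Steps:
D(a) = -5 + a
((80 - 20)/(45 + 17))*(-130 + D(-4*(-1))) = ((80 - 20)/(45 + 17))*(-130 + (-5 - 4*(-1))) = (60/62)*(-130 + (-5 + 4)) = (60*(1/62))*(-130 - 1) = (30/31)*(-131) = -3930/31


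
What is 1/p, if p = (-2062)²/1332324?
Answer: 333081/1062961 ≈ 0.31335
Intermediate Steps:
p = 1062961/333081 (p = 4251844*(1/1332324) = 1062961/333081 ≈ 3.1913)
1/p = 1/(1062961/333081) = 333081/1062961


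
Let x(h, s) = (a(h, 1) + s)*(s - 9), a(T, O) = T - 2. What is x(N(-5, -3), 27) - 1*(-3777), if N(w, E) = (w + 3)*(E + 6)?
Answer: 4119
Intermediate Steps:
a(T, O) = -2 + T
N(w, E) = (3 + w)*(6 + E)
x(h, s) = (-9 + s)*(-2 + h + s) (x(h, s) = ((-2 + h) + s)*(s - 9) = (-2 + h + s)*(-9 + s) = (-9 + s)*(-2 + h + s))
x(N(-5, -3), 27) - 1*(-3777) = (18 + 27**2 - 11*27 - 9*(18 + 3*(-3) + 6*(-5) - 3*(-5)) + (18 + 3*(-3) + 6*(-5) - 3*(-5))*27) - 1*(-3777) = (18 + 729 - 297 - 9*(18 - 9 - 30 + 15) + (18 - 9 - 30 + 15)*27) + 3777 = (18 + 729 - 297 - 9*(-6) - 6*27) + 3777 = (18 + 729 - 297 + 54 - 162) + 3777 = 342 + 3777 = 4119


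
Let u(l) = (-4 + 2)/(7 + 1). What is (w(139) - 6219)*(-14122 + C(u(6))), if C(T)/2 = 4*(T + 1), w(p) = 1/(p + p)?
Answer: 12202442098/139 ≈ 8.7787e+7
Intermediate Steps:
u(l) = -¼ (u(l) = -2/8 = -2*⅛ = -¼)
w(p) = 1/(2*p)
C(T) = 8 + 8*T (C(T) = 2*(4*(T + 1)) = 2*(4*(1 + T)) = 2*(4 + 4*T) = 8 + 8*T)
(w(139) - 6219)*(-14122 + C(u(6))) = ((½)/139 - 6219)*(-14122 + (8 + 8*(-¼))) = ((½)*(1/139) - 6219)*(-14122 + (8 - 2)) = (1/278 - 6219)*(-14122 + 6) = -1728881/278*(-14116) = 12202442098/139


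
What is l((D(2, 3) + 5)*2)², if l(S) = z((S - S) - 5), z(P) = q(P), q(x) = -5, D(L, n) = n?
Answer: 25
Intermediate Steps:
z(P) = -5
l(S) = -5
l((D(2, 3) + 5)*2)² = (-5)² = 25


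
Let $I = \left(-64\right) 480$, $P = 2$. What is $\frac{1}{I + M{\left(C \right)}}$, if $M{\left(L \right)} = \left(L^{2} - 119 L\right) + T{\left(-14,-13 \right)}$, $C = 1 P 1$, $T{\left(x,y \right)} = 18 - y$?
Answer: $- \frac{1}{30923} \approx -3.2338 \cdot 10^{-5}$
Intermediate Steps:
$I = -30720$
$C = 2$ ($C = 1 \cdot 2 \cdot 1 = 2 \cdot 1 = 2$)
$M{\left(L \right)} = 31 + L^{2} - 119 L$ ($M{\left(L \right)} = \left(L^{2} - 119 L\right) + \left(18 - -13\right) = \left(L^{2} - 119 L\right) + \left(18 + 13\right) = \left(L^{2} - 119 L\right) + 31 = 31 + L^{2} - 119 L$)
$\frac{1}{I + M{\left(C \right)}} = \frac{1}{-30720 + \left(31 + 2^{2} - 238\right)} = \frac{1}{-30720 + \left(31 + 4 - 238\right)} = \frac{1}{-30720 - 203} = \frac{1}{-30923} = - \frac{1}{30923}$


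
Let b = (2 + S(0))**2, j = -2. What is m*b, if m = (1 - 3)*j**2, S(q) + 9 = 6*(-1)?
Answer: -1352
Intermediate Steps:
S(q) = -15 (S(q) = -9 + 6*(-1) = -9 - 6 = -15)
m = -8 (m = (1 - 3)*(-2)**2 = -2*4 = -8)
b = 169 (b = (2 - 15)**2 = (-13)**2 = 169)
m*b = -8*169 = -1352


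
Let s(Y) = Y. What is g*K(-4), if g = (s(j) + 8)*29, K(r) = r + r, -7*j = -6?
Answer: -14384/7 ≈ -2054.9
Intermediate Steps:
j = 6/7 (j = -⅐*(-6) = 6/7 ≈ 0.85714)
K(r) = 2*r
g = 1798/7 (g = (6/7 + 8)*29 = (62/7)*29 = 1798/7 ≈ 256.86)
g*K(-4) = 1798*(2*(-4))/7 = (1798/7)*(-8) = -14384/7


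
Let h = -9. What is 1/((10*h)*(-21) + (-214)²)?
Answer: 1/47686 ≈ 2.0971e-5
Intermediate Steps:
1/((10*h)*(-21) + (-214)²) = 1/((10*(-9))*(-21) + (-214)²) = 1/(-90*(-21) + 45796) = 1/(1890 + 45796) = 1/47686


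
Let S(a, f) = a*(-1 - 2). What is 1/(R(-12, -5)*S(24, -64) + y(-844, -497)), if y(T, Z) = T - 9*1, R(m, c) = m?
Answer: 1/11 ≈ 0.090909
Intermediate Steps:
y(T, Z) = -9 + T (y(T, Z) = T - 9 = -9 + T)
S(a, f) = -3*a (S(a, f) = a*(-3) = -3*a)
1/(R(-12, -5)*S(24, -64) + y(-844, -497)) = 1/(-(-36)*24 + (-9 - 844)) = 1/(-12*(-72) - 853) = 1/(864 - 853) = 1/11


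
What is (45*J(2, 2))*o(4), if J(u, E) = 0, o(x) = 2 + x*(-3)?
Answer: 0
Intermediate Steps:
o(x) = 2 - 3*x
(45*J(2, 2))*o(4) = (45*0)*(2 - 3*4) = 0*(2 - 12) = 0*(-10) = 0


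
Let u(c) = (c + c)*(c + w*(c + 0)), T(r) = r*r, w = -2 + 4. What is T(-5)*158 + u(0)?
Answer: 3950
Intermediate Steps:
w = 2
T(r) = r**2
u(c) = 6*c**2 (u(c) = (c + c)*(c + 2*(c + 0)) = (2*c)*(c + 2*c) = (2*c)*(3*c) = 6*c**2)
T(-5)*158 + u(0) = (-5)**2*158 + 6*0**2 = 25*158 + 6*0 = 3950 + 0 = 3950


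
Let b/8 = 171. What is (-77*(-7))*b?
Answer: 737352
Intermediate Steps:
b = 1368 (b = 8*171 = 1368)
(-77*(-7))*b = -77*(-7)*1368 = 539*1368 = 737352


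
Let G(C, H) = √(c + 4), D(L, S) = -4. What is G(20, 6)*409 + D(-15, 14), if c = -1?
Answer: -4 + 409*√3 ≈ 704.41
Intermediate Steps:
G(C, H) = √3 (G(C, H) = √(-1 + 4) = √3)
G(20, 6)*409 + D(-15, 14) = √3*409 - 4 = 409*√3 - 4 = -4 + 409*√3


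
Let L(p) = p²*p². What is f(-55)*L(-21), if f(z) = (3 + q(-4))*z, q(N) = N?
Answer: 10696455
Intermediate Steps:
f(z) = -z (f(z) = (3 - 4)*z = -z)
L(p) = p⁴
f(-55)*L(-21) = -1*(-55)*(-21)⁴ = 55*194481 = 10696455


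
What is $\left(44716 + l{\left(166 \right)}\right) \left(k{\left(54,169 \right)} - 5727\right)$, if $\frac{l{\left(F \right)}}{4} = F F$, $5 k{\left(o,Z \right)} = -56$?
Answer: $-889076708$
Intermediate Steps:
$k{\left(o,Z \right)} = - \frac{56}{5}$ ($k{\left(o,Z \right)} = \frac{1}{5} \left(-56\right) = - \frac{56}{5}$)
$l{\left(F \right)} = 4 F^{2}$ ($l{\left(F \right)} = 4 F F = 4 F^{2}$)
$\left(44716 + l{\left(166 \right)}\right) \left(k{\left(54,169 \right)} - 5727\right) = \left(44716 + 4 \cdot 166^{2}\right) \left(- \frac{56}{5} - 5727\right) = \left(44716 + 4 \cdot 27556\right) \left(- \frac{28691}{5}\right) = \left(44716 + 110224\right) \left(- \frac{28691}{5}\right) = 154940 \left(- \frac{28691}{5}\right) = -889076708$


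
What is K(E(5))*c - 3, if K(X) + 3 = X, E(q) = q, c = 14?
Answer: 25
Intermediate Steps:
K(X) = -3 + X
K(E(5))*c - 3 = (-3 + 5)*14 - 3 = 2*14 - 3 = 28 - 3 = 25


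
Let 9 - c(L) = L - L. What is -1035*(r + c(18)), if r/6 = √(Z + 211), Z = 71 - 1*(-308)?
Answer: -9315 - 6210*√590 ≈ -1.6016e+5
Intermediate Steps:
Z = 379 (Z = 71 + 308 = 379)
c(L) = 9 (c(L) = 9 - (L - L) = 9 - 1*0 = 9 + 0 = 9)
r = 6*√590 (r = 6*√(379 + 211) = 6*√590 ≈ 145.74)
-1035*(r + c(18)) = -1035*(6*√590 + 9) = -1035*(9 + 6*√590) = -9315 - 6210*√590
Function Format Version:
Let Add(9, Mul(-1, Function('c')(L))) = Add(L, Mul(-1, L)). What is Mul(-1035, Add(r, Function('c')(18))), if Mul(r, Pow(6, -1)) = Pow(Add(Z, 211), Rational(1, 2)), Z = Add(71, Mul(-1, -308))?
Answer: Add(-9315, Mul(-6210, Pow(590, Rational(1, 2)))) ≈ -1.6016e+5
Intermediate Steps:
Z = 379 (Z = Add(71, 308) = 379)
Function('c')(L) = 9 (Function('c')(L) = Add(9, Mul(-1, Add(L, Mul(-1, L)))) = Add(9, Mul(-1, 0)) = Add(9, 0) = 9)
r = Mul(6, Pow(590, Rational(1, 2))) (r = Mul(6, Pow(Add(379, 211), Rational(1, 2))) = Mul(6, Pow(590, Rational(1, 2))) ≈ 145.74)
Mul(-1035, Add(r, Function('c')(18))) = Mul(-1035, Add(Mul(6, Pow(590, Rational(1, 2))), 9)) = Mul(-1035, Add(9, Mul(6, Pow(590, Rational(1, 2))))) = Add(-9315, Mul(-6210, Pow(590, Rational(1, 2))))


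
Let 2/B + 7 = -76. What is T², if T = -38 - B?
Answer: 9935104/6889 ≈ 1442.2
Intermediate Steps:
B = -2/83 (B = 2/(-7 - 76) = 2/(-83) = 2*(-1/83) = -2/83 ≈ -0.024096)
T = -3152/83 (T = -38 - 1*(-2/83) = -38 + 2/83 = -3152/83 ≈ -37.976)
T² = (-3152/83)² = 9935104/6889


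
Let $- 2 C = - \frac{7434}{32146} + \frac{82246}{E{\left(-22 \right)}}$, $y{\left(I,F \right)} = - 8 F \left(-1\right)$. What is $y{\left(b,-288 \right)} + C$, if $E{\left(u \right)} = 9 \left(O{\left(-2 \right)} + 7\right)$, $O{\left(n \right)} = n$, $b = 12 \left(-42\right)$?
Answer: $- \frac{4654669973}{1446570} \approx -3217.7$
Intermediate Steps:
$b = -504$
$E{\left(u \right)} = 45$ ($E{\left(u \right)} = 9 \left(-2 + 7\right) = 9 \cdot 5 = 45$)
$y{\left(I,F \right)} = 8 F$
$C = - \frac{1321772693}{1446570}$ ($C = - \frac{- \frac{7434}{32146} + \frac{82246}{45}}{2} = - \frac{\left(-7434\right) \frac{1}{32146} + 82246 \cdot \frac{1}{45}}{2} = - \frac{- \frac{3717}{16073} + \frac{82246}{45}}{2} = \left(- \frac{1}{2}\right) \frac{1321772693}{723285} = - \frac{1321772693}{1446570} \approx -913.73$)
$y{\left(b,-288 \right)} + C = 8 \left(-288\right) - \frac{1321772693}{1446570} = -2304 - \frac{1321772693}{1446570} = - \frac{4654669973}{1446570}$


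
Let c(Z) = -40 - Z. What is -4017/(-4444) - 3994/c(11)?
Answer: 17954203/226644 ≈ 79.218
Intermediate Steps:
-4017/(-4444) - 3994/c(11) = -4017/(-4444) - 3994/(-40 - 1*11) = -4017*(-1/4444) - 3994/(-40 - 11) = 4017/4444 - 3994/(-51) = 4017/4444 - 3994*(-1/51) = 4017/4444 + 3994/51 = 17954203/226644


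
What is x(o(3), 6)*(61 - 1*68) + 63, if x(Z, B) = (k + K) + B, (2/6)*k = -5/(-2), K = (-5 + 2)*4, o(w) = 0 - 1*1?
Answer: 105/2 ≈ 52.500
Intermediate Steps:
o(w) = -1 (o(w) = 0 - 1 = -1)
K = -12 (K = -3*4 = -12)
k = 15/2 (k = 3*(-5/(-2)) = 3*(-5*(-1/2)) = 3*(5/2) = 15/2 ≈ 7.5000)
x(Z, B) = -9/2 + B (x(Z, B) = (15/2 - 12) + B = -9/2 + B)
x(o(3), 6)*(61 - 1*68) + 63 = (-9/2 + 6)*(61 - 1*68) + 63 = 3*(61 - 68)/2 + 63 = (3/2)*(-7) + 63 = -21/2 + 63 = 105/2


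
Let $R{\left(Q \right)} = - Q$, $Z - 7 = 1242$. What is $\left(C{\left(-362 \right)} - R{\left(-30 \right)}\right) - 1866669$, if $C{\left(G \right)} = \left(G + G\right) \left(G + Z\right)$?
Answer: $-2508887$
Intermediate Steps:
$Z = 1249$ ($Z = 7 + 1242 = 1249$)
$C{\left(G \right)} = 2 G \left(1249 + G\right)$ ($C{\left(G \right)} = \left(G + G\right) \left(G + 1249\right) = 2 G \left(1249 + G\right)$)
$\left(C{\left(-362 \right)} - R{\left(-30 \right)}\right) - 1866669 = \left(2 \left(-362\right) \left(1249 - 362\right) - \left(-1\right) \left(-30\right)\right) - 1866669 = \left(2 \left(-362\right) 887 - 30\right) - 1866669 = \left(-642188 - 30\right) - 1866669 = -642218 - 1866669 = -2508887$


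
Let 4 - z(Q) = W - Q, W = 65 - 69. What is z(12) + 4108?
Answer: 4128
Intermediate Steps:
W = -4
z(Q) = 8 + Q (z(Q) = 4 - (-4 - Q) = 4 + (4 + Q) = 8 + Q)
z(12) + 4108 = (8 + 12) + 4108 = 20 + 4108 = 4128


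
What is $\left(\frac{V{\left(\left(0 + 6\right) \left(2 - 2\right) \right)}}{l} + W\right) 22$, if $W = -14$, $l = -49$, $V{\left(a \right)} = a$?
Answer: $-308$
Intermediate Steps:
$\left(\frac{V{\left(\left(0 + 6\right) \left(2 - 2\right) \right)}}{l} + W\right) 22 = \left(\frac{\left(0 + 6\right) \left(2 - 2\right)}{-49} - 14\right) 22 = \left(6 \cdot 0 \left(- \frac{1}{49}\right) - 14\right) 22 = \left(0 \left(- \frac{1}{49}\right) - 14\right) 22 = \left(0 - 14\right) 22 = \left(-14\right) 22 = -308$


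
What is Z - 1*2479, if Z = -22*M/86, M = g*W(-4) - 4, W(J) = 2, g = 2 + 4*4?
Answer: -106949/43 ≈ -2487.2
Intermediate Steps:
g = 18 (g = 2 + 16 = 18)
M = 32 (M = 18*2 - 4 = 36 - 4 = 32)
Z = -352/43 (Z = -704/86 = -22*16/43 = -352/43 ≈ -8.1861)
Z - 1*2479 = -352/43 - 1*2479 = -352/43 - 2479 = -106949/43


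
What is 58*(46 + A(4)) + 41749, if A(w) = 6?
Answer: 44765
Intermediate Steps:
58*(46 + A(4)) + 41749 = 58*(46 + 6) + 41749 = 58*52 + 41749 = 3016 + 41749 = 44765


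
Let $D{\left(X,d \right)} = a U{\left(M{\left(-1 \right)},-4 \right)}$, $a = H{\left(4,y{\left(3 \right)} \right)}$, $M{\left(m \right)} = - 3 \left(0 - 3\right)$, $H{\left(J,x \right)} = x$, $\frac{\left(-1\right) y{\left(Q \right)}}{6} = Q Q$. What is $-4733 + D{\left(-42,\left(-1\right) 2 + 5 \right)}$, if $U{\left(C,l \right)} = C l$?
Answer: $-2789$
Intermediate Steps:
$y{\left(Q \right)} = - 6 Q^{2}$ ($y{\left(Q \right)} = - 6 Q Q = - 6 Q^{2}$)
$M{\left(m \right)} = 9$ ($M{\left(m \right)} = \left(-3\right) \left(-3\right) = 9$)
$a = -54$ ($a = - 6 \cdot 3^{2} = \left(-6\right) 9 = -54$)
$D{\left(X,d \right)} = 1944$ ($D{\left(X,d \right)} = - 54 \cdot 9 \left(-4\right) = \left(-54\right) \left(-36\right) = 1944$)
$-4733 + D{\left(-42,\left(-1\right) 2 + 5 \right)} = -4733 + 1944 = -2789$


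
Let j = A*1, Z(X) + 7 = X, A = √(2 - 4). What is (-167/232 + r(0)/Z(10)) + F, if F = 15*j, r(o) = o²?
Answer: -167/232 + 15*I*√2 ≈ -0.71983 + 21.213*I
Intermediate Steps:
A = I*√2 (A = √(-2) = I*√2 ≈ 1.4142*I)
Z(X) = -7 + X
j = I*√2 (j = (I*√2)*1 = I*√2 ≈ 1.4142*I)
F = 15*I*√2 (F = 15*(I*√2) = 15*I*√2 ≈ 21.213*I)
(-167/232 + r(0)/Z(10)) + F = (-167/232 + 0²/(-7 + 10)) + 15*I*√2 = (-167*1/232 + 0/3) + 15*I*√2 = (-167/232 + 0*(⅓)) + 15*I*√2 = (-167/232 + 0) + 15*I*√2 = -167/232 + 15*I*√2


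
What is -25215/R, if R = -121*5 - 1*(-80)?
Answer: 1681/35 ≈ 48.029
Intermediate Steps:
R = -525 (R = -605 + 80 = -525)
-25215/R = -25215/(-525) = -25215*(-1/525) = 1681/35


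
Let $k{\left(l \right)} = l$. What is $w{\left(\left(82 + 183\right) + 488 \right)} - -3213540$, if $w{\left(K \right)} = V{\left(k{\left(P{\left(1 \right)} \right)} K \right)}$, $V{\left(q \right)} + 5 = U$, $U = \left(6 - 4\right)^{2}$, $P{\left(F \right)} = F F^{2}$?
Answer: $3213539$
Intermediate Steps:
$P{\left(F \right)} = F^{3}$
$U = 4$ ($U = 2^{2} = 4$)
$V{\left(q \right)} = -1$ ($V{\left(q \right)} = -5 + 4 = -1$)
$w{\left(K \right)} = -1$
$w{\left(\left(82 + 183\right) + 488 \right)} - -3213540 = -1 - -3213540 = -1 + 3213540 = 3213539$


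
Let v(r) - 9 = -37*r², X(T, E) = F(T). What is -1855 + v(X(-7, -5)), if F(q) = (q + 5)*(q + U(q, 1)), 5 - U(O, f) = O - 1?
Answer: -7174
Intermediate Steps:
U(O, f) = 6 - O (U(O, f) = 5 - (O - 1) = 5 - (-1 + O) = 5 + (1 - O) = 6 - O)
F(q) = 30 + 6*q (F(q) = (q + 5)*(q + (6 - q)) = (5 + q)*6 = 30 + 6*q)
X(T, E) = 30 + 6*T
v(r) = 9 - 37*r²
-1855 + v(X(-7, -5)) = -1855 + (9 - 37*(30 + 6*(-7))²) = -1855 + (9 - 37*(30 - 42)²) = -1855 + (9 - 37*(-12)²) = -1855 + (9 - 37*144) = -1855 + (9 - 5328) = -1855 - 5319 = -7174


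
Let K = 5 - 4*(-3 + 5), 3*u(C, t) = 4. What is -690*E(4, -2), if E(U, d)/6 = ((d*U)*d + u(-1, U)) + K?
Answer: -59340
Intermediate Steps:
u(C, t) = 4/3 (u(C, t) = (⅓)*4 = 4/3)
K = -3 (K = 5 - 4*2 = 5 - 8 = -3)
E(U, d) = -10 + 6*U*d² (E(U, d) = 6*(((d*U)*d + 4/3) - 3) = 6*(((U*d)*d + 4/3) - 3) = 6*((U*d² + 4/3) - 3) = 6*((4/3 + U*d²) - 3) = 6*(-5/3 + U*d²) = -10 + 6*U*d²)
-690*E(4, -2) = -690*(-10 + 6*4*(-2)²) = -690*(-10 + 6*4*4) = -690*(-10 + 96) = -690*86 = -59340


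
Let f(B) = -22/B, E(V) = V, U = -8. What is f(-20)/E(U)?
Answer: -11/80 ≈ -0.13750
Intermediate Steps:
f(-20)/E(U) = -22/(-20)/(-8) = -22*(-1/20)*(-⅛) = (11/10)*(-⅛) = -11/80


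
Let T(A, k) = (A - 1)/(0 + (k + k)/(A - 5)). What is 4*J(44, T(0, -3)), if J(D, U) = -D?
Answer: -176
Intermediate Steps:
T(A, k) = (-1 + A)*(-5 + A)/(2*k) (T(A, k) = (-1 + A)/(0 + (2*k)/(-5 + A)) = (-1 + A)/(0 + 2*k/(-5 + A)) = (-1 + A)/((2*k/(-5 + A))) = (-1 + A)*((-5 + A)/(2*k)) = (-1 + A)*(-5 + A)/(2*k))
4*J(44, T(0, -3)) = 4*(-1*44) = 4*(-44) = -176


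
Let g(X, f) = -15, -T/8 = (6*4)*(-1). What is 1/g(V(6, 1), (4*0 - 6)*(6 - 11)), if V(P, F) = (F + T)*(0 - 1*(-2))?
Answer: -1/15 ≈ -0.066667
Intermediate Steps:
T = 192 (T = -8*6*4*(-1) = -192*(-1) = -8*(-24) = 192)
V(P, F) = 384 + 2*F (V(P, F) = (F + 192)*(0 - 1*(-2)) = (192 + F)*(0 + 2) = (192 + F)*2 = 384 + 2*F)
1/g(V(6, 1), (4*0 - 6)*(6 - 11)) = 1/(-15) = -1/15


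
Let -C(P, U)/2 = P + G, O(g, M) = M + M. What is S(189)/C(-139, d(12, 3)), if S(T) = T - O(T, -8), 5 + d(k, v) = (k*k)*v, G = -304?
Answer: 205/886 ≈ 0.23138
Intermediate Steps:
O(g, M) = 2*M
d(k, v) = -5 + v*k² (d(k, v) = -5 + (k*k)*v = -5 + k²*v = -5 + v*k²)
S(T) = 16 + T (S(T) = T - 2*(-8) = T - 1*(-16) = T + 16 = 16 + T)
C(P, U) = 608 - 2*P (C(P, U) = -2*(P - 304) = -2*(-304 + P) = 608 - 2*P)
S(189)/C(-139, d(12, 3)) = (16 + 189)/(608 - 2*(-139)) = 205/(608 + 278) = 205/886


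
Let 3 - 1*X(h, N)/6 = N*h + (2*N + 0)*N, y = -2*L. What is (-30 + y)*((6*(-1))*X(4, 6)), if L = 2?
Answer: -113832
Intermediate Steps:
y = -4 (y = -2*2 = -4)
X(h, N) = 18 - 12*N² - 6*N*h (X(h, N) = 18 - 6*(N*h + (2*N + 0)*N) = 18 - 6*(N*h + (2*N)*N) = 18 - 6*(N*h + 2*N²) = 18 - 6*(2*N² + N*h) = 18 + (-12*N² - 6*N*h) = 18 - 12*N² - 6*N*h)
(-30 + y)*((6*(-1))*X(4, 6)) = (-30 - 4)*((6*(-1))*(18 - 12*6² - 6*6*4)) = -(-204)*(18 - 12*36 - 144) = -(-204)*(18 - 432 - 144) = -(-204)*(-558) = -34*3348 = -113832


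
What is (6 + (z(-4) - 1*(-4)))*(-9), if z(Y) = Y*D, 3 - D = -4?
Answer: 162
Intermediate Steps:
D = 7 (D = 3 - 1*(-4) = 3 + 4 = 7)
z(Y) = 7*Y (z(Y) = Y*7 = 7*Y)
(6 + (z(-4) - 1*(-4)))*(-9) = (6 + (7*(-4) - 1*(-4)))*(-9) = (6 + (-28 + 4))*(-9) = (6 - 24)*(-9) = -18*(-9) = 162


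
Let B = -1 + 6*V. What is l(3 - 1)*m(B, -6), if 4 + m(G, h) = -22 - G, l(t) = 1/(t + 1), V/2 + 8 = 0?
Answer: 71/3 ≈ 23.667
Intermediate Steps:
V = -16 (V = -16 + 2*0 = -16 + 0 = -16)
B = -97 (B = -1 + 6*(-16) = -1 - 96 = -97)
l(t) = 1/(1 + t)
m(G, h) = -26 - G (m(G, h) = -4 + (-22 - G) = -26 - G)
l(3 - 1)*m(B, -6) = (-26 - 1*(-97))/(1 + (3 - 1)) = (-26 + 97)/(1 + 2) = 71/3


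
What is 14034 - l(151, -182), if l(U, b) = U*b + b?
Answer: 41698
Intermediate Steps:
l(U, b) = b + U*b
14034 - l(151, -182) = 14034 - (-182)*(1 + 151) = 14034 - (-182)*152 = 14034 - 1*(-27664) = 14034 + 27664 = 41698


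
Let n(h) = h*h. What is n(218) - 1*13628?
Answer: 33896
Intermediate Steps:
n(h) = h**2
n(218) - 1*13628 = 218**2 - 1*13628 = 47524 - 13628 = 33896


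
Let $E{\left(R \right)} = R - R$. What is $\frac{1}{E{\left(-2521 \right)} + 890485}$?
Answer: $\frac{1}{890485} \approx 1.123 \cdot 10^{-6}$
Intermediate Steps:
$E{\left(R \right)} = 0$
$\frac{1}{E{\left(-2521 \right)} + 890485} = \frac{1}{0 + 890485} = \frac{1}{890485}$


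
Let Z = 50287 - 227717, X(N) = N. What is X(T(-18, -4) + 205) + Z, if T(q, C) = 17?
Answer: -177208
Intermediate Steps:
Z = -177430
X(T(-18, -4) + 205) + Z = (17 + 205) - 177430 = 222 - 177430 = -177208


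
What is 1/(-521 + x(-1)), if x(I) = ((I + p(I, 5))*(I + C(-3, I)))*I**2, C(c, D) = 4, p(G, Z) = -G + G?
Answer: -1/524 ≈ -0.0019084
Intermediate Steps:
p(G, Z) = 0
x(I) = I**3*(4 + I) (x(I) = ((I + 0)*(I + 4))*I**2 = (I*(4 + I))*I**2 = I**3*(4 + I))
1/(-521 + x(-1)) = 1/(-521 + (-1)**3*(4 - 1)) = 1/(-521 - 1*3) = 1/(-521 - 3) = 1/(-524) = -1/524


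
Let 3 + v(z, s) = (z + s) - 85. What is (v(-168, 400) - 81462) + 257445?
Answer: 176127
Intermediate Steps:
v(z, s) = -88 + s + z (v(z, s) = -3 + ((z + s) - 85) = -3 + ((s + z) - 85) = -3 + (-85 + s + z) = -88 + s + z)
(v(-168, 400) - 81462) + 257445 = ((-88 + 400 - 168) - 81462) + 257445 = (144 - 81462) + 257445 = -81318 + 257445 = 176127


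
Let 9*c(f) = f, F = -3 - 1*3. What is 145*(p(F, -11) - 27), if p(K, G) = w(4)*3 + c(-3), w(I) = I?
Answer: -6670/3 ≈ -2223.3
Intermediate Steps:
F = -6 (F = -3 - 3 = -6)
c(f) = f/9
p(K, G) = 35/3 (p(K, G) = 4*3 + (⅑)*(-3) = 12 - ⅓ = 35/3)
145*(p(F, -11) - 27) = 145*(35/3 - 27) = 145*(-46/3) = -6670/3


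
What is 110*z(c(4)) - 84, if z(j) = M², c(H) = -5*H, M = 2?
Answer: 356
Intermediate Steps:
z(j) = 4 (z(j) = 2² = 4)
110*z(c(4)) - 84 = 110*4 - 84 = 440 - 84 = 356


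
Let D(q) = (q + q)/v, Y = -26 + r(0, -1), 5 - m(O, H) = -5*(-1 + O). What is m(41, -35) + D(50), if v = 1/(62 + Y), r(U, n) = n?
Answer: 3705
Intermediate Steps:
m(O, H) = 5*O (m(O, H) = 5 - (-5)*(-1 + O) = 5 - (5 - 5*O) = 5 + (-5 + 5*O) = 5*O)
Y = -27 (Y = -26 - 1 = -27)
v = 1/35 (v = 1/(62 - 27) = 1/35 ≈ 0.028571)
D(q) = 70*q (D(q) = (q + q)/(1/35) = (2*q)*35 = 70*q)
m(41, -35) + D(50) = 5*41 + 70*50 = 205 + 3500 = 3705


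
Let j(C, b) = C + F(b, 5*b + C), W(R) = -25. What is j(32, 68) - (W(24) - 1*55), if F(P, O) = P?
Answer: 180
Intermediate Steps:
j(C, b) = C + b
j(32, 68) - (W(24) - 1*55) = (32 + 68) - (-25 - 1*55) = 100 - (-25 - 55) = 100 - 1*(-80) = 100 + 80 = 180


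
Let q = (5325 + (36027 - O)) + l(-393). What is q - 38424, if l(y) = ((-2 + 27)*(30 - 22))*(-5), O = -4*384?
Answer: 3464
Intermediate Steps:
O = -1536
l(y) = -1000 (l(y) = (25*8)*(-5) = 200*(-5) = -1000)
q = 41888 (q = (5325 + (36027 - 1*(-1536))) - 1000 = (5325 + (36027 + 1536)) - 1000 = (5325 + 37563) - 1000 = 42888 - 1000 = 41888)
q - 38424 = 41888 - 38424 = 3464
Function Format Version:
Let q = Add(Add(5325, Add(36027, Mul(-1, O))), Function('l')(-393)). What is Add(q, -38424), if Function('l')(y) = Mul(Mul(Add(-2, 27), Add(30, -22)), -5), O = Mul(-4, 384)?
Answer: 3464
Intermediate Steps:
O = -1536
Function('l')(y) = -1000 (Function('l')(y) = Mul(Mul(25, 8), -5) = Mul(200, -5) = -1000)
q = 41888 (q = Add(Add(5325, Add(36027, Mul(-1, -1536))), -1000) = Add(Add(5325, Add(36027, 1536)), -1000) = Add(Add(5325, 37563), -1000) = Add(42888, -1000) = 41888)
Add(q, -38424) = Add(41888, -38424) = 3464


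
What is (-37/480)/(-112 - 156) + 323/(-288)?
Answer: -432709/385920 ≈ -1.1212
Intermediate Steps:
(-37/480)/(-112 - 156) + 323/(-288) = -37*1/480/(-268) + 323*(-1/288) = -37/480*(-1/268) - 323/288 = 37/128640 - 323/288 = -432709/385920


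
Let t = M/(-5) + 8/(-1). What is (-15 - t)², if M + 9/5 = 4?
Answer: 26896/625 ≈ 43.034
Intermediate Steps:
M = 11/5 (M = -9/5 + 4 = 11/5 ≈ 2.2000)
t = -211/25 (t = (11/5)/(-5) + 8/(-1) = (11/5)*(-⅕) + 8*(-1) = -11/25 - 8 = -211/25 ≈ -8.4400)
(-15 - t)² = (-15 - 1*(-211/25))² = (-15 + 211/25)² = (-164/25)² = 26896/625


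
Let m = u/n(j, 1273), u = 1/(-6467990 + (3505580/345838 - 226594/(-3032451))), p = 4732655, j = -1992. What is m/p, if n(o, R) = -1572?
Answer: 174789464823/8410877253108329288126323480 ≈ 2.0781e-17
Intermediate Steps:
u = -524368394469/3391604177309351134 (u = 1/(-6467990 + (3505580*(1/345838) - 226594*(-1/3032451))) = 1/(-6467990 + (1752790/172919 + 226594/3032451)) = 1/(-6467990 + 5354432196176/524368394469) = 1/(-3391604177309351134/524368394469) = -524368394469/3391604177309351134 ≈ -1.5461e-7)
m = 174789464823/1777200588910099994216 (m = -524368394469/3391604177309351134/(-1572) = -524368394469/3391604177309351134*(-1/1572) = 174789464823/1777200588910099994216 ≈ 9.8351e-11)
m/p = (174789464823/1777200588910099994216)/4732655 = (174789464823/1777200588910099994216)*(1/4732655) = 174789464823/8410877253108329288126323480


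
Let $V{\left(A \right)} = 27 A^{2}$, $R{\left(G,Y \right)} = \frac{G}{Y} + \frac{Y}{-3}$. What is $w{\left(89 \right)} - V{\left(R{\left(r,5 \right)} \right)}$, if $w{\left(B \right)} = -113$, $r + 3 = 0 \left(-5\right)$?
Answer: $- \frac{6293}{25} \approx -251.72$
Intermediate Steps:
$r = -3$ ($r = -3 + 0 \left(-5\right) = -3 + 0 = -3$)
$R{\left(G,Y \right)} = - \frac{Y}{3} + \frac{G}{Y}$ ($R{\left(G,Y \right)} = \frac{G}{Y} + Y \left(- \frac{1}{3}\right) = \frac{G}{Y} - \frac{Y}{3} = - \frac{Y}{3} + \frac{G}{Y}$)
$w{\left(89 \right)} - V{\left(R{\left(r,5 \right)} \right)} = -113 - 27 \left(\left(- \frac{1}{3}\right) 5 - \frac{3}{5}\right)^{2} = -113 - 27 \left(- \frac{5}{3} - \frac{3}{5}\right)^{2} = -113 - 27 \left(- \frac{34}{15}\right)^{2} = -113 - 27 \cdot \frac{1156}{225} = -113 - \frac{3468}{25} = - \frac{6293}{25}$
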